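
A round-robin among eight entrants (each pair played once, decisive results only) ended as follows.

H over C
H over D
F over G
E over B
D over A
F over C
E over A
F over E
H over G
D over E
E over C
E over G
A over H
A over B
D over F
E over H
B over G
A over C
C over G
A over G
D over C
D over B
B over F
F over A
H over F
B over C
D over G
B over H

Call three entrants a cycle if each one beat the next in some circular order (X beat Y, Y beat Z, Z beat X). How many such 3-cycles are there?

Win totals: A 4, B 4, C 1, D 6, E 5, F 4, G 0, H 4.
An entrant with w wins dominates both others in C(w,2) triples; summing gives 6 + 6 + 0 + 15 + 10 + 6 + 0 + 6 = 49 transitive triples.
Total triples C(8,3) = 56, so cyclic triples = 56 − 49 = 7.

7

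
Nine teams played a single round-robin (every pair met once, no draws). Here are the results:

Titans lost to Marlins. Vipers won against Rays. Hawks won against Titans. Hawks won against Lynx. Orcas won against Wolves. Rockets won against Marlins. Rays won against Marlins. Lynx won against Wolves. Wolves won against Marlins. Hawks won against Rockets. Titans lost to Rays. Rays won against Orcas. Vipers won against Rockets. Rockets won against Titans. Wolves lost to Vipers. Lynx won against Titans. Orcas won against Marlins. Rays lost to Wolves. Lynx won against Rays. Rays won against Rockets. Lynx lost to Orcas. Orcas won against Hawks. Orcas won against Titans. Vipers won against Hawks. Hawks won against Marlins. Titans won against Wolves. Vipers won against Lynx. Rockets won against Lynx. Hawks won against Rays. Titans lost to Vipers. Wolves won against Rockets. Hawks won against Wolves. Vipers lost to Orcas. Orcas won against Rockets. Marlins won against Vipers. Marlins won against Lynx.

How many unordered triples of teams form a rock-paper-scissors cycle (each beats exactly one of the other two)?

Win totals: Wolves 3, Vipers 6, Hawks 6, Marlins 3, Lynx 3, Orcas 7, Rockets 3, Rays 4, Titans 1.
A team with w wins dominates both others in C(w,2) triples; summing gives 3 + 15 + 15 + 3 + 3 + 21 + 3 + 6 + 0 = 69 transitive triples.
Total triples C(9,3) = 84, so cyclic triples = 84 − 69 = 15.

15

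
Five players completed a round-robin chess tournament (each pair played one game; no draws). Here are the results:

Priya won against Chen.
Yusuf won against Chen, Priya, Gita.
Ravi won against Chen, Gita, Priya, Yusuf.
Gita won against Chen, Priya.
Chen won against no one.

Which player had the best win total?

Ravi

Win totals: Yusuf 3, Gita 2, Chen 0, Priya 1, Ravi 4.
Ravi leads with 4 wins (next highest: 3).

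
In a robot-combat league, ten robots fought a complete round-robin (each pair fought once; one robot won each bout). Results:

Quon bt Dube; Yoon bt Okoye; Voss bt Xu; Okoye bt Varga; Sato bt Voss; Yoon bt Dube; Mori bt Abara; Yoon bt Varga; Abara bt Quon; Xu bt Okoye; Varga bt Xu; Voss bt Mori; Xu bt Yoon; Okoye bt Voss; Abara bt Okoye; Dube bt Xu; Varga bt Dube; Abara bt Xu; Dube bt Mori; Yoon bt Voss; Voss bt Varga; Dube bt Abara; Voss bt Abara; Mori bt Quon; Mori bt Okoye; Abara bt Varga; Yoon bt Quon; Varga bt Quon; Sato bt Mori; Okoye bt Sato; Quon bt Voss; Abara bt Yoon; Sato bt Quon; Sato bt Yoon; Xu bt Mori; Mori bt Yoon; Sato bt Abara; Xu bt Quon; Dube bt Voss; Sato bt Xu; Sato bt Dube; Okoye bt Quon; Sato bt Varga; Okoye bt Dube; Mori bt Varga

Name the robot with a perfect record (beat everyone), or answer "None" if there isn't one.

None

Highest win total is Sato with 8 (out of 9 possible).
Sato lost to Okoye, so no robot went undefeated.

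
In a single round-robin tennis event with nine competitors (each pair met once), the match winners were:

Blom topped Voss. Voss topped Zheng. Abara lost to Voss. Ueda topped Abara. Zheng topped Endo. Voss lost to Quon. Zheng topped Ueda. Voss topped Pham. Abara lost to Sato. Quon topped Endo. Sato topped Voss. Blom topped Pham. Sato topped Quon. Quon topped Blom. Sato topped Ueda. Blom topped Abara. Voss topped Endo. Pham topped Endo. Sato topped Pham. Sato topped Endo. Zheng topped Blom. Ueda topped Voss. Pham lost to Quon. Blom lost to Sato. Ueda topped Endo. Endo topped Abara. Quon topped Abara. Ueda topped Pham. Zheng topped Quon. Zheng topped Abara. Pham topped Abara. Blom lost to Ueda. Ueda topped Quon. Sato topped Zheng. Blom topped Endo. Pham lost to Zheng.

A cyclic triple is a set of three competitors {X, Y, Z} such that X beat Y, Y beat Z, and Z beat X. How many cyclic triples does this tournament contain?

Win totals: Zheng 6, Voss 4, Abara 0, Quon 5, Blom 4, Endo 1, Pham 2, Ueda 6, Sato 8.
A competitor with w wins dominates both others in C(w,2) triples; summing gives 15 + 6 + 0 + 10 + 6 + 0 + 1 + 15 + 28 = 81 transitive triples.
Total triples C(9,3) = 84, so cyclic triples = 84 − 81 = 3.

3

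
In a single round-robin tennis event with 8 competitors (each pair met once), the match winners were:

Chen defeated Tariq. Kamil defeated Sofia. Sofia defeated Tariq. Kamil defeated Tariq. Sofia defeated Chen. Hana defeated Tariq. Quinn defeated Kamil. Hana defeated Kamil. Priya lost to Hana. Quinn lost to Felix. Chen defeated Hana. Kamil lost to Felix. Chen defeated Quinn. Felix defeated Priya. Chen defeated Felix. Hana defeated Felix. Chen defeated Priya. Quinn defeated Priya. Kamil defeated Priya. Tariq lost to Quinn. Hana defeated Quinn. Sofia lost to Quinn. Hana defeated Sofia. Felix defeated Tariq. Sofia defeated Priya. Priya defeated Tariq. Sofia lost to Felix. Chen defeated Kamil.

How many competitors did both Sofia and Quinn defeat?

2

Sofia beat: Priya, Tariq, Chen.
Quinn beat: Kamil, Sofia, Priya, Tariq.
Both beat: Priya, Tariq — 2.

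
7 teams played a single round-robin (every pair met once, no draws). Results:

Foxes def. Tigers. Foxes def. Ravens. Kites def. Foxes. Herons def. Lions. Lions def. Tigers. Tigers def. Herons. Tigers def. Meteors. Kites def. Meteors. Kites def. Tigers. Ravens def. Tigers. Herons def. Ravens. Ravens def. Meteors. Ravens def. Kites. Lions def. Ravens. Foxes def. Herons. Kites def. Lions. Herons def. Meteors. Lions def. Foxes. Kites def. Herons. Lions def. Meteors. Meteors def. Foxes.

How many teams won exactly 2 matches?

1

Win totals: Ravens 3, Lions 4, Meteors 1, Foxes 3, Tigers 2, Herons 3, Kites 5.
Exactly 2: Tigers — 1 team.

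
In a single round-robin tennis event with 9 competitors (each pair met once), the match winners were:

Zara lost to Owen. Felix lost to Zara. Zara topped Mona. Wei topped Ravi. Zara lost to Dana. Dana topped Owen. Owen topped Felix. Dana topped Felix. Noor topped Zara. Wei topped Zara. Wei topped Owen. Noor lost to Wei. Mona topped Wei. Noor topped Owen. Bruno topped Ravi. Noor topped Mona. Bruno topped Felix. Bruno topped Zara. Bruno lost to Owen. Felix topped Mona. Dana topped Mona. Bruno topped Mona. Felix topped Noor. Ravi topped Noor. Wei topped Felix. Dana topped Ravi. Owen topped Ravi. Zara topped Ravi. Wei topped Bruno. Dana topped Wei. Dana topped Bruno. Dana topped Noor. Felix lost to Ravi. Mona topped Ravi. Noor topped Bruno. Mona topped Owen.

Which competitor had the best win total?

Win totals: Felix 2, Mona 3, Ravi 2, Noor 4, Bruno 4, Zara 3, Owen 4, Wei 6, Dana 8.
Dana leads with 8 wins (next highest: 6).

Dana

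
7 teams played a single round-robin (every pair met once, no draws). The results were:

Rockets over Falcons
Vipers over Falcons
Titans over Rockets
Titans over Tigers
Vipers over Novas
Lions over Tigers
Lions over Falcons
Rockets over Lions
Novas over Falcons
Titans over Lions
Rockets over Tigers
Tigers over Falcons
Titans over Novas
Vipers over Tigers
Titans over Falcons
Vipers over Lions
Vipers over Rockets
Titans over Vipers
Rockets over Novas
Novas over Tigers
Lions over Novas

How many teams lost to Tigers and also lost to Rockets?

1

Tigers beat: Falcons.
Rockets beat: Novas, Falcons, Tigers, Lions.
Both beat: Falcons — 1.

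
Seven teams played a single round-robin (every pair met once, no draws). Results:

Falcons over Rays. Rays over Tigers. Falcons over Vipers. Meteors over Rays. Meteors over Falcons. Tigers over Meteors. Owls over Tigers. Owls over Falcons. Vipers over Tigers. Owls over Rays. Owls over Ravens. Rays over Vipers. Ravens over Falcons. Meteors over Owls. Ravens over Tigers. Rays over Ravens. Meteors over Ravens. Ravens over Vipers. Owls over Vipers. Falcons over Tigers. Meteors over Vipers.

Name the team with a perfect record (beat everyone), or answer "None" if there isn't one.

None

Highest win total is Owls with 5 (out of 6 possible).
Owls lost to Meteors, so no team went undefeated.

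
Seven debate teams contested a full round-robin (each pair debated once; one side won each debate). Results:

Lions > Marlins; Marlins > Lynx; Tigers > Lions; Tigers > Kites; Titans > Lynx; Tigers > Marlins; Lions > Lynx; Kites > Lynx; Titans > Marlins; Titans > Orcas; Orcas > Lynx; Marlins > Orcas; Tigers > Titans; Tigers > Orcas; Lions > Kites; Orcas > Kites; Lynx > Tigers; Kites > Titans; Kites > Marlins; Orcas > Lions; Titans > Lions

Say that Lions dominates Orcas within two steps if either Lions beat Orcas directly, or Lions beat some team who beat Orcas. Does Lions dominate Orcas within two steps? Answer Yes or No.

Lions did not beat Orcas directly.
Lions beat Lynx, Marlins, Kites. Of those, Marlins beat Orcas.

Yes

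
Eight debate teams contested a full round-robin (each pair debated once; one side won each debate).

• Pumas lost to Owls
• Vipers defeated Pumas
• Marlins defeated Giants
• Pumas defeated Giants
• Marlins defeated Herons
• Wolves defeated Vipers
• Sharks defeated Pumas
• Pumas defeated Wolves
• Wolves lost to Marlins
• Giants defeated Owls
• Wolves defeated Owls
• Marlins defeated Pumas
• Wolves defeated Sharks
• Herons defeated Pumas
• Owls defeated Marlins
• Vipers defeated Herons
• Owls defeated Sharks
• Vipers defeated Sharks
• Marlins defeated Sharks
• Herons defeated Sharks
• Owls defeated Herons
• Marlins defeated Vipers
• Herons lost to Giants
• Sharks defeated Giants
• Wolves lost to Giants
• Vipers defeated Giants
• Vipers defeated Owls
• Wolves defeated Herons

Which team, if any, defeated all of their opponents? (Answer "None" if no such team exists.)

Highest win total is Marlins with 6 (out of 7 possible).
Marlins lost to Owls, so no team went undefeated.

None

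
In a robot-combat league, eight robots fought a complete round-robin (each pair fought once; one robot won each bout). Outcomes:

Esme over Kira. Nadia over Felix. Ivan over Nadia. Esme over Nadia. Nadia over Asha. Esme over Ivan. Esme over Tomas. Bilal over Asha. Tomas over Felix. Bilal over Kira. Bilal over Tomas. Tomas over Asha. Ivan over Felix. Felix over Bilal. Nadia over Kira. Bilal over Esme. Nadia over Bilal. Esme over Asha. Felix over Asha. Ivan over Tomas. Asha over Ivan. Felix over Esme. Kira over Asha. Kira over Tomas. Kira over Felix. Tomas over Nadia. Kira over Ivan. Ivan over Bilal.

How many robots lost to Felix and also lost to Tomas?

Felix beat: Esme, Asha, Bilal.
Tomas beat: Nadia, Felix, Asha.
Both beat: Asha — 1.

1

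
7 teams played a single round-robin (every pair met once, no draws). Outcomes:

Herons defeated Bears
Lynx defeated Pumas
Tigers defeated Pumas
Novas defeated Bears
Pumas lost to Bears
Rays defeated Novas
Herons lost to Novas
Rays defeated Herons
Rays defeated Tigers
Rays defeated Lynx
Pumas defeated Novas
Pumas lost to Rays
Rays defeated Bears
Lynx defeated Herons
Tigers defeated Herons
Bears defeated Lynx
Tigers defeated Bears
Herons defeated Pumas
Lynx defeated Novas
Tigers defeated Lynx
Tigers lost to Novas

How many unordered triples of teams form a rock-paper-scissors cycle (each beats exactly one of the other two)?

6

Win totals: Novas 3, Bears 2, Lynx 3, Tigers 4, Pumas 1, Rays 6, Herons 2.
A team with w wins dominates both others in C(w,2) triples; summing gives 3 + 1 + 3 + 6 + 0 + 15 + 1 = 29 transitive triples.
Total triples C(7,3) = 35, so cyclic triples = 35 − 29 = 6.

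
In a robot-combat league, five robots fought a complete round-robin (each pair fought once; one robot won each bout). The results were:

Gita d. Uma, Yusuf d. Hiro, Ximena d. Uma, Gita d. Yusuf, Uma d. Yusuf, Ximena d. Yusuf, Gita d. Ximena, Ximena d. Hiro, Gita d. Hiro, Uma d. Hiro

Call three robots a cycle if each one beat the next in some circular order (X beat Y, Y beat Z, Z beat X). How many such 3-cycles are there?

0

Win totals: Uma 2, Gita 4, Hiro 0, Yusuf 1, Ximena 3.
A robot with w wins dominates both others in C(w,2) triples; summing gives 1 + 6 + 0 + 0 + 3 = 10 transitive triples.
Total triples C(5,3) = 10, so cyclic triples = 10 − 10 = 0.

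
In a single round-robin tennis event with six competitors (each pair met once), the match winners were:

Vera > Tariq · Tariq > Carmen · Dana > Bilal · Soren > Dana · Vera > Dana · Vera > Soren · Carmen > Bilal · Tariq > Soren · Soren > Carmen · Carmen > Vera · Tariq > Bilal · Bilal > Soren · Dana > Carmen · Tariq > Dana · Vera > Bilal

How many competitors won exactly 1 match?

Win totals: Tariq 4, Carmen 2, Soren 2, Dana 2, Vera 4, Bilal 1.
Exactly 1: Bilal — 1 competitor.

1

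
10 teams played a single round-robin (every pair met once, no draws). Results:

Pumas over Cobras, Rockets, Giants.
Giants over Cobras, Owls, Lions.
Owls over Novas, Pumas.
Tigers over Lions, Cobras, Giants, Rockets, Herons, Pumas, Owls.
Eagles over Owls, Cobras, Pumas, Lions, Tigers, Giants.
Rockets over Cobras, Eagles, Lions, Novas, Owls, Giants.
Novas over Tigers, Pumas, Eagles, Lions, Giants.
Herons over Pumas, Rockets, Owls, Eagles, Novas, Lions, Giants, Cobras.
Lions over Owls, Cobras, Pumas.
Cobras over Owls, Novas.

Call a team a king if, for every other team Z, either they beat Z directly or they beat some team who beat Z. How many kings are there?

4

Pumas cannot reach Tigers, Herons in two steps.
Tigers reaches everyone (king).
Giants cannot reach Tigers, Eagles, Rockets, Herons in two steps.
Novas reaches everyone (king).
Cobras cannot reach Rockets, Herons in two steps.
Eagles reaches everyone (king).
Rockets cannot reach Herons in two steps.
Owls cannot reach Herons in two steps.
Herons reaches everyone (king).
Lions cannot reach Tigers, Eagles, Herons in two steps.
Kings: Tigers, Novas, Eagles, Herons — 4.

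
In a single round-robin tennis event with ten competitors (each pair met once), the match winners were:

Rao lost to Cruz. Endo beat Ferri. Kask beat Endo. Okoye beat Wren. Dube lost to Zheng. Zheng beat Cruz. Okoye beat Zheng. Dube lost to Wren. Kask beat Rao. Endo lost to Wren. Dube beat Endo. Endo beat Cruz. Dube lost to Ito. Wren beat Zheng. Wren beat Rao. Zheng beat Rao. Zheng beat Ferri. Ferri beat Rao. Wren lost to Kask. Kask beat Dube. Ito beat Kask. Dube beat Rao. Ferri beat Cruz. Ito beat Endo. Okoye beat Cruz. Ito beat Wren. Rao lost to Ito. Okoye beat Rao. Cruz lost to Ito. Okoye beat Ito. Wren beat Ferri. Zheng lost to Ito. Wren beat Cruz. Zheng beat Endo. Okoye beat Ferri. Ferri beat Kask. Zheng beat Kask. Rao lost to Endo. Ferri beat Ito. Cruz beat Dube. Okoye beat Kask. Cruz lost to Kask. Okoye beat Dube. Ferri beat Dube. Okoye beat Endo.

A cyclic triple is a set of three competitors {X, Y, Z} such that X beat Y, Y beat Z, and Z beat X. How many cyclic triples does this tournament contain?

Win totals: Zheng 6, Ito 7, Wren 6, Okoye 9, Cruz 2, Endo 3, Dube 2, Kask 5, Rao 0, Ferri 5.
A competitor with w wins dominates both others in C(w,2) triples; summing gives 15 + 21 + 15 + 36 + 1 + 3 + 1 + 10 + 0 + 10 = 112 transitive triples.
Total triples C(10,3) = 120, so cyclic triples = 120 − 112 = 8.

8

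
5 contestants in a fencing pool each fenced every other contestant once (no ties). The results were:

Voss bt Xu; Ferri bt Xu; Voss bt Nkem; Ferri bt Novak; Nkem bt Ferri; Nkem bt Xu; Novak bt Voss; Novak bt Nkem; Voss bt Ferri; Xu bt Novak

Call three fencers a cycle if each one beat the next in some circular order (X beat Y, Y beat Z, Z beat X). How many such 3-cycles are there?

4

Win totals: Voss 3, Nkem 2, Xu 1, Ferri 2, Novak 2.
A fencer with w wins dominates both others in C(w,2) triples; summing gives 3 + 1 + 0 + 1 + 1 = 6 transitive triples.
Total triples C(5,3) = 10, so cyclic triples = 10 − 6 = 4.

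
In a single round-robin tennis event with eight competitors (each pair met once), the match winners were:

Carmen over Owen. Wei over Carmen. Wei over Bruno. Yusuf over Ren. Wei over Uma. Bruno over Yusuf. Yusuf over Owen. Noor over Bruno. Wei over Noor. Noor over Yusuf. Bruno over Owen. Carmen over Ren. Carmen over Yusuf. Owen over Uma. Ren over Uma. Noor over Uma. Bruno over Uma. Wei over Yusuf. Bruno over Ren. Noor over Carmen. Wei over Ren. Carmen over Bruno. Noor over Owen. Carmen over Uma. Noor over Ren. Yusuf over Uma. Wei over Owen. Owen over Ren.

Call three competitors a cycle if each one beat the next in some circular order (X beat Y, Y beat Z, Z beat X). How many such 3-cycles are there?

0

Win totals: Ren 1, Bruno 4, Carmen 5, Yusuf 3, Wei 7, Noor 6, Owen 2, Uma 0.
A competitor with w wins dominates both others in C(w,2) triples; summing gives 0 + 6 + 10 + 3 + 21 + 15 + 1 + 0 = 56 transitive triples.
Total triples C(8,3) = 56, so cyclic triples = 56 − 56 = 0.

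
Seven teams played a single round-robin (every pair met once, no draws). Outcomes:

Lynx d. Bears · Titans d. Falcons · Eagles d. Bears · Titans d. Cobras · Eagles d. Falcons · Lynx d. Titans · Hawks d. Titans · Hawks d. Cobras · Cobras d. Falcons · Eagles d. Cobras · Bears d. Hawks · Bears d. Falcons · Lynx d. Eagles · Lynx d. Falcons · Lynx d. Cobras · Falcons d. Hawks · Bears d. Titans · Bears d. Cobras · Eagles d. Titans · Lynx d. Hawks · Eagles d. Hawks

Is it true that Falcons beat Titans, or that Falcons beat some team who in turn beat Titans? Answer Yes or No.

Yes

Falcons did not beat Titans directly.
Falcons beat Hawks. Of those, Hawks beat Titans.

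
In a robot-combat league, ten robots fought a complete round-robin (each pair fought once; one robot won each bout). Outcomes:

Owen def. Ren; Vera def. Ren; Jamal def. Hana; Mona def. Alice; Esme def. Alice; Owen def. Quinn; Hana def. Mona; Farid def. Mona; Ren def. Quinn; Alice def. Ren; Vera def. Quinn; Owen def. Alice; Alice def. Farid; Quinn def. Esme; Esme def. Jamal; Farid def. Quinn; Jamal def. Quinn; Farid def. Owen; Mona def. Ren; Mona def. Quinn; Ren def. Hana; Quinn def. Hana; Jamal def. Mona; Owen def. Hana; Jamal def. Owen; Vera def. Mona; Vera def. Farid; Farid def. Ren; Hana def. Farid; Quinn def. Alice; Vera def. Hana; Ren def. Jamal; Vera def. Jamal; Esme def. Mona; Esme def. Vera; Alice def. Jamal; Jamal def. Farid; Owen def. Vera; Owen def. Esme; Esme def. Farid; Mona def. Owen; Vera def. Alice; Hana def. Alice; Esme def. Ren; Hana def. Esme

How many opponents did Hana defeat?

Hana's results: beat Mona, Farid, Alice, Esme; lost to Owen, Jamal, Quinn, Ren, Vera.
That is 4 wins.

4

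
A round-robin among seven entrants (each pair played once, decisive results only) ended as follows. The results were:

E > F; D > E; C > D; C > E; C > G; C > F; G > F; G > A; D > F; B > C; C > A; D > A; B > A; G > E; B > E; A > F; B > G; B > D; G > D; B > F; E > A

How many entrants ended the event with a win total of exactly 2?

1

Win totals: A 1, B 6, C 5, D 3, E 2, F 0, G 4.
Exactly 2: E — 1 entrant.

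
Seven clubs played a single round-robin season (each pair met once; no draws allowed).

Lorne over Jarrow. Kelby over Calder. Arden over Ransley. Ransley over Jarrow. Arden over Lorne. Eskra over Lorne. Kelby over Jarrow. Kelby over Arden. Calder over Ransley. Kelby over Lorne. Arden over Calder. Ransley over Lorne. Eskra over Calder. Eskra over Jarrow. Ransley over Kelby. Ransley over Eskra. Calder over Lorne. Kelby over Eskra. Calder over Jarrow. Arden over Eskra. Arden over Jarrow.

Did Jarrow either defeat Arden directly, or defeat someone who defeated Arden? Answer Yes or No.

Jarrow did not beat Arden directly.
Jarrow beat no one, so there is no intermediate club.

No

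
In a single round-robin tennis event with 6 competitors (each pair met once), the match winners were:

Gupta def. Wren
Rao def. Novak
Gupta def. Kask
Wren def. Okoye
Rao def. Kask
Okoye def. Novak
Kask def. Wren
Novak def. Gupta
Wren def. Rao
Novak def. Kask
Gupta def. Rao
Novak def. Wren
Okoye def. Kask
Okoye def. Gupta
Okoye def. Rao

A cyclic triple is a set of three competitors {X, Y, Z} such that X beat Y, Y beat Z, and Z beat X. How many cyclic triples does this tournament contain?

6

Win totals: Okoye 4, Kask 1, Novak 3, Rao 2, Gupta 3, Wren 2.
A competitor with w wins dominates both others in C(w,2) triples; summing gives 6 + 0 + 3 + 1 + 3 + 1 = 14 transitive triples.
Total triples C(6,3) = 20, so cyclic triples = 20 − 14 = 6.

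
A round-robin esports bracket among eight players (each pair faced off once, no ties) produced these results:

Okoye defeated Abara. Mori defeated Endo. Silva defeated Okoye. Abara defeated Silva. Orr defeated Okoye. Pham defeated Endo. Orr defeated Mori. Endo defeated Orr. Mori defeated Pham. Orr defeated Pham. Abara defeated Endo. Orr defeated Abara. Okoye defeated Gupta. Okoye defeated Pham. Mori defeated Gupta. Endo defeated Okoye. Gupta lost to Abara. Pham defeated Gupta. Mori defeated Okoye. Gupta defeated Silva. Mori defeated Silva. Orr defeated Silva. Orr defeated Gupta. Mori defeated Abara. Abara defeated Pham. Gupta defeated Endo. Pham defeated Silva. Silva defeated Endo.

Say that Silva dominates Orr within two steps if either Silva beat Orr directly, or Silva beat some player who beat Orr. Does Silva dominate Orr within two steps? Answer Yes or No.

Yes

Silva did not beat Orr directly.
Silva beat Okoye, Endo. Of those, Endo beat Orr.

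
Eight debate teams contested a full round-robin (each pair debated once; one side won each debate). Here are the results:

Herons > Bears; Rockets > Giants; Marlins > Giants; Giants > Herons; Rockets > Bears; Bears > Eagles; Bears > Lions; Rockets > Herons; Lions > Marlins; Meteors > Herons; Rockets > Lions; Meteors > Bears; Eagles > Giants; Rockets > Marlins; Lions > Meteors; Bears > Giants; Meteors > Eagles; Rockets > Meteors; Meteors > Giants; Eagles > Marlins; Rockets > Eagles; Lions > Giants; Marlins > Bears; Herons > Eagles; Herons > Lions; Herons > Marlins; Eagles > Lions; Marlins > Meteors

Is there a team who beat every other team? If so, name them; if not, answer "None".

Rockets has 7 wins out of 7 opponents — a perfect record.

Rockets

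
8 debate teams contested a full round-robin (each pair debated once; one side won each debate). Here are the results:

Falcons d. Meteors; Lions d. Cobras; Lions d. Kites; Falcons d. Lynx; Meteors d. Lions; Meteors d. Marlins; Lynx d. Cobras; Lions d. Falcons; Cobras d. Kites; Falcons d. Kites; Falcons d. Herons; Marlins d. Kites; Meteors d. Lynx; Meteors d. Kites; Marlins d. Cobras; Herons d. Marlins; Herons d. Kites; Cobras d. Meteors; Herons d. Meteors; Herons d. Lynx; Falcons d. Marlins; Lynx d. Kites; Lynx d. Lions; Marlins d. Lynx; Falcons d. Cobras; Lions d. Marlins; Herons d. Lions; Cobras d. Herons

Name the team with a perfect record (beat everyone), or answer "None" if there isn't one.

Highest win total is Falcons with 6 (out of 7 possible).
Falcons lost to Lions, so no team went undefeated.

None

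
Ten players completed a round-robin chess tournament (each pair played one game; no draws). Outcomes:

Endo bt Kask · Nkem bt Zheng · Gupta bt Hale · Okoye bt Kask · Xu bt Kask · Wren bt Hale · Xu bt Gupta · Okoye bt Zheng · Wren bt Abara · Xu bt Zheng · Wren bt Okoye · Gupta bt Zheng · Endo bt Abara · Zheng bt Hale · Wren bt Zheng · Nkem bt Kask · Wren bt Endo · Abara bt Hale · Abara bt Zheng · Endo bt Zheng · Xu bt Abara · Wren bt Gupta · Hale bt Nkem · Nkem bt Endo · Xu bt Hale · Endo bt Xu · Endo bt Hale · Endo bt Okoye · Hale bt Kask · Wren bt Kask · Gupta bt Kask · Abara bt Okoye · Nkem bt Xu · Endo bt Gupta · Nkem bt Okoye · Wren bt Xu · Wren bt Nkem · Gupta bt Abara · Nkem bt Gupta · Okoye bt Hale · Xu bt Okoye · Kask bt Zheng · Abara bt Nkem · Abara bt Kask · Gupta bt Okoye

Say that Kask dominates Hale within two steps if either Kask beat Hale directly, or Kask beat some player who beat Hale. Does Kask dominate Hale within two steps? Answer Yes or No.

Yes

Kask did not beat Hale directly.
Kask beat Zheng. Of those, Zheng beat Hale.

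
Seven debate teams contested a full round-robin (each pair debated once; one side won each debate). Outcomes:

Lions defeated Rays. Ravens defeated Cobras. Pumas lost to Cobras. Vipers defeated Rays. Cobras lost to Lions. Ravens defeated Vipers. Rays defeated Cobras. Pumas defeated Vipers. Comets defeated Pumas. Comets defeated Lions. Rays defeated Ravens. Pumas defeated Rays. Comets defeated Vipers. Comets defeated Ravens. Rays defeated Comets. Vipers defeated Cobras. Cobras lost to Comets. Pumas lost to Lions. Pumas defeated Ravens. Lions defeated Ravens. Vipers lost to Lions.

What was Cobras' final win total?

1

Cobras' results: beat Pumas; lost to Rays, Vipers, Lions, Comets, Ravens.
That is 1 win.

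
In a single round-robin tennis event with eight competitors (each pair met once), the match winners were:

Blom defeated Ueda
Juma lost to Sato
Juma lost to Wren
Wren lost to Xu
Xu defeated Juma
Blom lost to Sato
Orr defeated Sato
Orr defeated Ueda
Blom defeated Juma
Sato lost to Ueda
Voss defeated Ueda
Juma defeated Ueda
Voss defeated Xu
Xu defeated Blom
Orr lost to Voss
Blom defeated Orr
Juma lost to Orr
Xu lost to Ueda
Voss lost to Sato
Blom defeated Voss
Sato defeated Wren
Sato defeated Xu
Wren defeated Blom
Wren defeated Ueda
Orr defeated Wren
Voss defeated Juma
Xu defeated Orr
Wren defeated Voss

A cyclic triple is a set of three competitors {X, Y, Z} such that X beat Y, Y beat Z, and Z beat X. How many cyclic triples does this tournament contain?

Win totals: Juma 1, Wren 4, Orr 4, Sato 5, Ueda 2, Voss 4, Xu 4, Blom 4.
A competitor with w wins dominates both others in C(w,2) triples; summing gives 0 + 6 + 6 + 10 + 1 + 6 + 6 + 6 = 41 transitive triples.
Total triples C(8,3) = 56, so cyclic triples = 56 − 41 = 15.

15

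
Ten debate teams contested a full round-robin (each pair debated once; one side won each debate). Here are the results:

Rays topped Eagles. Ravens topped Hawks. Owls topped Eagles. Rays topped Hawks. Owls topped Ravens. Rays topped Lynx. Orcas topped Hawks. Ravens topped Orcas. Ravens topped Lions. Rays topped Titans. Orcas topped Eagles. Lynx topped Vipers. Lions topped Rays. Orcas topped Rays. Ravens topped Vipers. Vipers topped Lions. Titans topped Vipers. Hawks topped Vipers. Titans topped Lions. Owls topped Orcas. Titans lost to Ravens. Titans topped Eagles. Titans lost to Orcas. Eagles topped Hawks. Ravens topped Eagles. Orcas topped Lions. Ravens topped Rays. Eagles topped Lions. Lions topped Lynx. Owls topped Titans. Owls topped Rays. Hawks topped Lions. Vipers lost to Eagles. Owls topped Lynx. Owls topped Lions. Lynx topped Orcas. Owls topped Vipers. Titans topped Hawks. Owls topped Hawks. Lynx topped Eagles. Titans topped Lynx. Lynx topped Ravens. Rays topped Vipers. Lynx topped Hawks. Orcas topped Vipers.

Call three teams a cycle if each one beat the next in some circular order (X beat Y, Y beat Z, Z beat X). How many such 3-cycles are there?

13

Win totals: Lynx 5, Hawks 2, Rays 5, Lions 2, Titans 5, Owls 9, Ravens 7, Orcas 6, Vipers 1, Eagles 3.
A team with w wins dominates both others in C(w,2) triples; summing gives 10 + 1 + 10 + 1 + 10 + 36 + 21 + 15 + 0 + 3 = 107 transitive triples.
Total triples C(10,3) = 120, so cyclic triples = 120 − 107 = 13.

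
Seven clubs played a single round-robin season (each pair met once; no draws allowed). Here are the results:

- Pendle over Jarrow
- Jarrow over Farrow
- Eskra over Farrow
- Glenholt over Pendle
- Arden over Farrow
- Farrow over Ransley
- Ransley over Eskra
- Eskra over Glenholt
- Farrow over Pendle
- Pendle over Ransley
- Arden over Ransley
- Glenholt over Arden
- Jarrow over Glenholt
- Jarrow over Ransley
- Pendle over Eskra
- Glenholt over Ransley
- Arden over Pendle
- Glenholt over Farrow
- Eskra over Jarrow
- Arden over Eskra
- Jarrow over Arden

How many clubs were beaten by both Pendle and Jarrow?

1

Pendle beat: Ransley, Eskra, Jarrow.
Jarrow beat: Farrow, Glenholt, Ransley, Arden.
Both beat: Ransley — 1.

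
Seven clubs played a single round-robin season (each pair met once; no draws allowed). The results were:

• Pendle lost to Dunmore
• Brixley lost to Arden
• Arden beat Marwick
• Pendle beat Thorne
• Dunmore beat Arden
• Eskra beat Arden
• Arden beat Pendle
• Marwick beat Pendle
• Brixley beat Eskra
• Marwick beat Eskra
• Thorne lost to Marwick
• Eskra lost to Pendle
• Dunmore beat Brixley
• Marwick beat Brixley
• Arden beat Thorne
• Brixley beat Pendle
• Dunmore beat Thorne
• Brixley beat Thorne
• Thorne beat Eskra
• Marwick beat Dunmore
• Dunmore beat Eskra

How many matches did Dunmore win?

5

Dunmore's results: beat Thorne, Pendle, Arden, Brixley, Eskra; lost to Marwick.
That is 5 wins.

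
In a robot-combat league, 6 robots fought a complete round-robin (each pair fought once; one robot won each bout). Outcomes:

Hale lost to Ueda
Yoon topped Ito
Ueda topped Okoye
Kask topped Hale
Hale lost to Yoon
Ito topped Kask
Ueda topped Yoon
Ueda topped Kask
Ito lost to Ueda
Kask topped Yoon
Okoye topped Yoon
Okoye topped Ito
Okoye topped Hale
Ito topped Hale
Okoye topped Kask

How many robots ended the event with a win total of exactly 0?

1

Win totals: Okoye 4, Ueda 5, Hale 0, Kask 2, Ito 2, Yoon 2.
Exactly 0: Hale — 1 robot.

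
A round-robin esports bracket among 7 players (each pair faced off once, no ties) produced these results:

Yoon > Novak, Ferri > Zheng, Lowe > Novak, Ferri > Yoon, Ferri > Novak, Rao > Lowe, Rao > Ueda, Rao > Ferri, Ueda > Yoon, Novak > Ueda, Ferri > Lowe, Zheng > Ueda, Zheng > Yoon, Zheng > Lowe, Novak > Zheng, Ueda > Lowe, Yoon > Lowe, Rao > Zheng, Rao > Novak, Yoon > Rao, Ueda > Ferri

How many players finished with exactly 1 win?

1

Win totals: Ferri 4, Lowe 1, Novak 2, Yoon 3, Zheng 3, Ueda 3, Rao 5.
Exactly 1: Lowe — 1 player.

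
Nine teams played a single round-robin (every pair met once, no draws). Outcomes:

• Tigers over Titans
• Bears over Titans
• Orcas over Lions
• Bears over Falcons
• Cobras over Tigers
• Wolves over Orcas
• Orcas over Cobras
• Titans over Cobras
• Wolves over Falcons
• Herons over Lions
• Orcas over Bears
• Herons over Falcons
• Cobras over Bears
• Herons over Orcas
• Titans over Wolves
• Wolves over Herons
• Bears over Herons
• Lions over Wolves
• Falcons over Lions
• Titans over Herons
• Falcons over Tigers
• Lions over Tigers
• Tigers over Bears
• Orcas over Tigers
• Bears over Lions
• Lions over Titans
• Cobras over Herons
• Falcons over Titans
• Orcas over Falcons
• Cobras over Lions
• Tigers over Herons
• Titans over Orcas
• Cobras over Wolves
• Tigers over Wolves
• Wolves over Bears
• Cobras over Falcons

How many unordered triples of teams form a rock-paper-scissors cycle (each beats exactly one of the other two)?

26

Win totals: Wolves 4, Orcas 5, Cobras 6, Bears 4, Tigers 4, Herons 3, Titans 4, Falcons 3, Lions 3.
A team with w wins dominates both others in C(w,2) triples; summing gives 6 + 10 + 15 + 6 + 6 + 3 + 6 + 3 + 3 = 58 transitive triples.
Total triples C(9,3) = 84, so cyclic triples = 84 − 58 = 26.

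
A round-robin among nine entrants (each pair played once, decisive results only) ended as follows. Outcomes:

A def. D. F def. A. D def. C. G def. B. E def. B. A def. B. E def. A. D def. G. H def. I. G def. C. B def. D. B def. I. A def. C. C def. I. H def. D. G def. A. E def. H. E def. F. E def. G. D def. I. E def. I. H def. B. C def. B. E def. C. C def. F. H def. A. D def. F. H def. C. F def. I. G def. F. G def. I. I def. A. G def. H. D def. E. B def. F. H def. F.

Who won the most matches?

Win totals: A 3, B 3, C 3, D 5, E 7, F 2, G 6, H 6, I 1.
E leads with 7 wins (next highest: 6).

E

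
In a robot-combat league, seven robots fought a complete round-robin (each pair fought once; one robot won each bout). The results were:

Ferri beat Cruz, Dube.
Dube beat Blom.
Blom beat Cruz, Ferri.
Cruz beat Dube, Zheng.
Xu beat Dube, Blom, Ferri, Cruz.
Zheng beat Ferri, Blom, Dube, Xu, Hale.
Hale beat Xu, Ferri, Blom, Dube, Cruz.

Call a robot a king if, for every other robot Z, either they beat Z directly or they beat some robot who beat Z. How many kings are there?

Dube cannot reach Xu, Zheng, Hale in two steps.
Xu cannot reach Hale in two steps.
Zheng reaches everyone (king).
Cruz reaches everyone (king).
Ferri cannot reach Xu, Hale in two steps.
Blom cannot reach Xu, Hale in two steps.
Hale reaches everyone (king).
Kings: Zheng, Cruz, Hale — 3.

3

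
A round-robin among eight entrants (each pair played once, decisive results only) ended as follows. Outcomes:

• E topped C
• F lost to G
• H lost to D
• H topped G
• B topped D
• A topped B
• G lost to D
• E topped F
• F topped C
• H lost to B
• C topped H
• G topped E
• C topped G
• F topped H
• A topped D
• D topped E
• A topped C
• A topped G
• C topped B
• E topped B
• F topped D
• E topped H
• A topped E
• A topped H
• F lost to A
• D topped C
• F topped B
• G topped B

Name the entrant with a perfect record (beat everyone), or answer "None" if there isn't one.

A has 7 wins out of 7 opponents — a perfect record.

A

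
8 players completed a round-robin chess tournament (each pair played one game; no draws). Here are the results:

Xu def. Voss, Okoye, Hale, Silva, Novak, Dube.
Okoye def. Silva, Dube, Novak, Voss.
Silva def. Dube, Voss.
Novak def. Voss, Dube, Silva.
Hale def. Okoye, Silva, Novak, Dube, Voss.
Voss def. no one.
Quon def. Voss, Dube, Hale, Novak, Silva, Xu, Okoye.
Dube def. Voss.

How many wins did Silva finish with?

2

Silva's results: beat Dube, Voss; lost to Xu, Novak, Hale, Okoye, Quon.
That is 2 wins.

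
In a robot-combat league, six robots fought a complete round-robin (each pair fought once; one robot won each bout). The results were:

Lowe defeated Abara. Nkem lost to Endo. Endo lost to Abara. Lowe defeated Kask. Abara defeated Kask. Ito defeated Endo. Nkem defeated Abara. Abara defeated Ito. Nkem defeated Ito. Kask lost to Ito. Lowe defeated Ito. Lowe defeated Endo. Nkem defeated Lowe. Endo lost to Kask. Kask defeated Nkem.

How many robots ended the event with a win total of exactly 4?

Win totals: Ito 2, Kask 2, Lowe 4, Endo 1, Abara 3, Nkem 3.
Exactly 4: Lowe — 1 robot.

1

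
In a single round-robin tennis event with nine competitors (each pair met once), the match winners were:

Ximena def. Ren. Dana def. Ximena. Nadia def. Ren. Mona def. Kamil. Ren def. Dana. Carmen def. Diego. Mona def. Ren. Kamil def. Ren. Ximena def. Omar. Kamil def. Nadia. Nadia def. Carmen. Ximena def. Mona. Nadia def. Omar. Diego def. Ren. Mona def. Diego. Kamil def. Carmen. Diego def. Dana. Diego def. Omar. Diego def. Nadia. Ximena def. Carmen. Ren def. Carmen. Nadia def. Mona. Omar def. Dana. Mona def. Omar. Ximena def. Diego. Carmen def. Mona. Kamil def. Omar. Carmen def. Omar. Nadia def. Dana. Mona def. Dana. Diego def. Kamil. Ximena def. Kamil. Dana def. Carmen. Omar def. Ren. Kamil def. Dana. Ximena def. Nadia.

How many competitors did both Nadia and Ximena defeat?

4

Nadia beat: Carmen, Ren, Omar, Dana, Mona.
Ximena beat: Nadia, Kamil, Carmen, Ren, Omar, Diego, Mona.
Both beat: Carmen, Ren, Omar, Mona — 4.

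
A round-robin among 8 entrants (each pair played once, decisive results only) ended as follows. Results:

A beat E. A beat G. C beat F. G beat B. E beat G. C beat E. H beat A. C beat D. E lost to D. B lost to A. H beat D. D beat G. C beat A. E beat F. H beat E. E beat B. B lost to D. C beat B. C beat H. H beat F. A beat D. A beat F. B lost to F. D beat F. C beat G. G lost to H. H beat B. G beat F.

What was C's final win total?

C's results: beat A, B, D, E, F, G, H; lost to no one.
That is 7 wins.

7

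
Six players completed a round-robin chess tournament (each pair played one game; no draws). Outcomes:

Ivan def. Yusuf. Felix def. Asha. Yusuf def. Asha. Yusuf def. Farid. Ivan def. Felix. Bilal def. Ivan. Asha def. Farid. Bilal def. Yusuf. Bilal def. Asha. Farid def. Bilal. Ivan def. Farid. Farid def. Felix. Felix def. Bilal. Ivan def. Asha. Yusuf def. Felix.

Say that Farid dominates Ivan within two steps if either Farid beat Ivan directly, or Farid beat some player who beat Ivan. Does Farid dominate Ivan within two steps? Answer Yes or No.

Farid did not beat Ivan directly.
Farid beat Bilal, Felix. Of those, Bilal beat Ivan.

Yes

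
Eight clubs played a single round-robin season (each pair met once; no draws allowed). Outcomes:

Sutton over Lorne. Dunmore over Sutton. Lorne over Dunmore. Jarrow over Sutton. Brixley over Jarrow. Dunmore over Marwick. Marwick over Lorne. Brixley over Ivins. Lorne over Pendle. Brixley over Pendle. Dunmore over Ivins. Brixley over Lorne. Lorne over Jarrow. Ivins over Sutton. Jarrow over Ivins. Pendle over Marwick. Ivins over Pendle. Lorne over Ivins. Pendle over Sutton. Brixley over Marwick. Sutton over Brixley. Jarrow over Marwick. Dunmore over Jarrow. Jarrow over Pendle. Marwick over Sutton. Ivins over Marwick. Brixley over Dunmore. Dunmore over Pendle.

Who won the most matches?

Brixley

Win totals: Marwick 2, Dunmore 5, Pendle 2, Sutton 2, Lorne 4, Ivins 3, Brixley 6, Jarrow 4.
Brixley leads with 6 wins (next highest: 5).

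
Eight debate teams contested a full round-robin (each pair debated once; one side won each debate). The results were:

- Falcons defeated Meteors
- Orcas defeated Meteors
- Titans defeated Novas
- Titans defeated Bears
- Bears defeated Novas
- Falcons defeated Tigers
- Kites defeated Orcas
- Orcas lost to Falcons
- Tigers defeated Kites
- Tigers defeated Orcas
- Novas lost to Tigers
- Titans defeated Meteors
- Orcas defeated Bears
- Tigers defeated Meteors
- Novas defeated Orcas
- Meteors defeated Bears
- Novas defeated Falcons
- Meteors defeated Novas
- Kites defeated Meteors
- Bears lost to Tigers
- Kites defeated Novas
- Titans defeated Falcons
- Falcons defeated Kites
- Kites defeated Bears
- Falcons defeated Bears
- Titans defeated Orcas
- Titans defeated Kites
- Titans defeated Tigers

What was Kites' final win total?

Kites' results: beat Meteors, Orcas, Novas, Bears; lost to Titans, Falcons, Tigers.
That is 4 wins.

4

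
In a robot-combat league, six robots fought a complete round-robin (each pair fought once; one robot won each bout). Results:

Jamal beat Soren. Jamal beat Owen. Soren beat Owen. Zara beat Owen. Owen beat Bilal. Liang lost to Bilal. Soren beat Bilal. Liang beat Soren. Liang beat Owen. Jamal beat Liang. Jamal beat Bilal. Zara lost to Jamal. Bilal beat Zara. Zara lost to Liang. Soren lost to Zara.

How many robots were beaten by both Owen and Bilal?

Owen beat: Bilal.
Bilal beat: Liang, Zara.
No one was beaten by both.

0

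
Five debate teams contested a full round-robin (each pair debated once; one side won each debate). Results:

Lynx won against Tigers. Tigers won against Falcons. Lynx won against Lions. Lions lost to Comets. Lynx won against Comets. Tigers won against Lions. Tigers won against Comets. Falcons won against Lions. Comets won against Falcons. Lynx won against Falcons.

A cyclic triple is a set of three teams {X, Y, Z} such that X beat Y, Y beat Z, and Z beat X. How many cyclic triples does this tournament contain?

Win totals: Tigers 3, Falcons 1, Lions 0, Lynx 4, Comets 2.
A team with w wins dominates both others in C(w,2) triples; summing gives 3 + 0 + 0 + 6 + 1 = 10 transitive triples.
Total triples C(5,3) = 10, so cyclic triples = 10 − 10 = 0.

0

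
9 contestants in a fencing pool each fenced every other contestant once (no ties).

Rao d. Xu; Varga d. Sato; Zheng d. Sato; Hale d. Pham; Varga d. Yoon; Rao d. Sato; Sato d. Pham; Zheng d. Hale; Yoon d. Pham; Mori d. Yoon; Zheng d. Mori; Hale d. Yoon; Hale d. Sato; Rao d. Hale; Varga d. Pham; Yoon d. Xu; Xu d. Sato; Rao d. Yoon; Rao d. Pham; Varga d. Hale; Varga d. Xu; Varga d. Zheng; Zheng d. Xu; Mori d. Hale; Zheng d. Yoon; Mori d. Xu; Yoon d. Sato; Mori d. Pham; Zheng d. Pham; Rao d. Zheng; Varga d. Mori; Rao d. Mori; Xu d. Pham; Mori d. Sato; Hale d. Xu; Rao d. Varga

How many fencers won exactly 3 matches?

Win totals: Mori 5, Sato 1, Varga 7, Pham 0, Rao 8, Hale 4, Yoon 3, Xu 2, Zheng 6.
Exactly 3: Yoon — 1 fencer.

1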